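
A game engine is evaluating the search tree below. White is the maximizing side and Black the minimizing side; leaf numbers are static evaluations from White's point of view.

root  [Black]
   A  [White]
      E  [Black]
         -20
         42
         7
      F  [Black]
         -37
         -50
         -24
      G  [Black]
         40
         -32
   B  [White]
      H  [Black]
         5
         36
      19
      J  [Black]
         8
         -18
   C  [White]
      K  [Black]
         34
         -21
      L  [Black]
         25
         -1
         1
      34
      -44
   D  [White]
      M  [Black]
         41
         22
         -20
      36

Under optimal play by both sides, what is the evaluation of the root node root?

-20

E (Black): min(-20, 42, 7) = -20
F (Black): min(-37, -50, -24) = -50
G (Black): min(40, -32) = -32
A (White): max(-20, -50, -32) = -20
H (Black): min(5, 36) = 5
J (Black): min(8, -18) = -18
B (White): max(5, 19, -18) = 19
K (Black): min(34, -21) = -21
L (Black): min(25, -1, 1) = -1
C (White): max(-21, -1, 34, -44) = 34
M (Black): min(41, 22, -20) = -20
D (White): max(-20, 36) = 36
root (Black): min(-20, 19, 34, 36) = -20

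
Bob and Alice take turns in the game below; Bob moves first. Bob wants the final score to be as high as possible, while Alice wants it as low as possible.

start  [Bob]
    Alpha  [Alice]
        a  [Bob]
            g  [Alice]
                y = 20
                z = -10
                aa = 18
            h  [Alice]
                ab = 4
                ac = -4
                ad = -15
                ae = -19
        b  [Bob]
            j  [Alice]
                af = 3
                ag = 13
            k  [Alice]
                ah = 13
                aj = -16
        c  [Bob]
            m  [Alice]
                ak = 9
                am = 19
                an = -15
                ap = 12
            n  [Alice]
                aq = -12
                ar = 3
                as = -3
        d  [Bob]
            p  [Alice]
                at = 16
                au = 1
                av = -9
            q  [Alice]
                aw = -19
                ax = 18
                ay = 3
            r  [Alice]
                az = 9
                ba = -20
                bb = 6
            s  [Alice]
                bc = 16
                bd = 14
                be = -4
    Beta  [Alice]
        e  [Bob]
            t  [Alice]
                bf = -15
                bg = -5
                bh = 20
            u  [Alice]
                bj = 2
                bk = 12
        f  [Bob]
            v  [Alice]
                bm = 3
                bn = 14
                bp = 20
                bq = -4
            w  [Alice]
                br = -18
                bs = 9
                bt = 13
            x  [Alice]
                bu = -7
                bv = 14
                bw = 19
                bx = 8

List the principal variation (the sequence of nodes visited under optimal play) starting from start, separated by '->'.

g (Alice): min(20, -10, 18) = -10
h (Alice): min(4, -4, -15, -19) = -19
a (Bob): max(-10, -19) = -10
j (Alice): min(3, 13) = 3
k (Alice): min(13, -16) = -16
b (Bob): max(3, -16) = 3
m (Alice): min(9, 19, -15, 12) = -15
n (Alice): min(-12, 3, -3) = -12
c (Bob): max(-15, -12) = -12
p (Alice): min(16, 1, -9) = -9
q (Alice): min(-19, 18, 3) = -19
r (Alice): min(9, -20, 6) = -20
s (Alice): min(16, 14, -4) = -4
d (Bob): max(-9, -19, -20, -4) = -4
Alpha (Alice): min(-10, 3, -12, -4) = -12
t (Alice): min(-15, -5, 20) = -15
u (Alice): min(2, 12) = 2
e (Bob): max(-15, 2) = 2
v (Alice): min(3, 14, 20, -4) = -4
w (Alice): min(-18, 9, 13) = -18
x (Alice): min(-7, 14, 19, 8) = -7
f (Bob): max(-4, -18, -7) = -4
Beta (Alice): min(2, -4) = -4
start (Bob): max(-12, -4) = -4
At start, Bob picks Beta (highest: -4).
At Beta, Alice picks f (lowest: -4).
At f, Bob picks v (highest: -4).
At v, Alice picks bq (lowest: -4).
Terminal value -4.

start -> Beta -> f -> v -> bq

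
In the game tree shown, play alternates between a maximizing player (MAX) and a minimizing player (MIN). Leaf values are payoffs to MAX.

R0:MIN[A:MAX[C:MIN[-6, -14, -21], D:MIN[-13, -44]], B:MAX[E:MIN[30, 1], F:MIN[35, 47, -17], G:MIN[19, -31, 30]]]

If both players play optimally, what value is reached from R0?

-21

C (MIN): min(-6, -14, -21) = -21
D (MIN): min(-13, -44) = -44
A (MAX): max(-21, -44) = -21
E (MIN): min(30, 1) = 1
F (MIN): min(35, 47, -17) = -17
G (MIN): min(19, -31, 30) = -31
B (MAX): max(1, -17, -31) = 1
R0 (MIN): min(-21, 1) = -21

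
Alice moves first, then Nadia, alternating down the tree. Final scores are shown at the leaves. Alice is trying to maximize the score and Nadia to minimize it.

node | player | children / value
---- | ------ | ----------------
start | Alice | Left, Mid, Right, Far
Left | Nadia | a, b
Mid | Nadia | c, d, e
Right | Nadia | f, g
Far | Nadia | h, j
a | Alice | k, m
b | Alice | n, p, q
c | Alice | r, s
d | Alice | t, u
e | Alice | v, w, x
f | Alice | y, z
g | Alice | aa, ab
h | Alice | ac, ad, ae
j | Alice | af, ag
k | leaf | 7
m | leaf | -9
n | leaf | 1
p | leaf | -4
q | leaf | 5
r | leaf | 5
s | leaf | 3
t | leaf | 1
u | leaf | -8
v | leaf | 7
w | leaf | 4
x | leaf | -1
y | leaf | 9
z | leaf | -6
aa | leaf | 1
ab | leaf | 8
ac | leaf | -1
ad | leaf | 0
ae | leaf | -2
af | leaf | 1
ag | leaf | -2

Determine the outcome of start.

8

a (Alice): max(7, -9) = 7
b (Alice): max(1, -4, 5) = 5
Left (Nadia): min(7, 5) = 5
c (Alice): max(5, 3) = 5
d (Alice): max(1, -8) = 1
e (Alice): max(7, 4, -1) = 7
Mid (Nadia): min(5, 1, 7) = 1
f (Alice): max(9, -6) = 9
g (Alice): max(1, 8) = 8
Right (Nadia): min(9, 8) = 8
h (Alice): max(-1, 0, -2) = 0
j (Alice): max(1, -2) = 1
Far (Nadia): min(0, 1) = 0
start (Alice): max(5, 1, 8, 0) = 8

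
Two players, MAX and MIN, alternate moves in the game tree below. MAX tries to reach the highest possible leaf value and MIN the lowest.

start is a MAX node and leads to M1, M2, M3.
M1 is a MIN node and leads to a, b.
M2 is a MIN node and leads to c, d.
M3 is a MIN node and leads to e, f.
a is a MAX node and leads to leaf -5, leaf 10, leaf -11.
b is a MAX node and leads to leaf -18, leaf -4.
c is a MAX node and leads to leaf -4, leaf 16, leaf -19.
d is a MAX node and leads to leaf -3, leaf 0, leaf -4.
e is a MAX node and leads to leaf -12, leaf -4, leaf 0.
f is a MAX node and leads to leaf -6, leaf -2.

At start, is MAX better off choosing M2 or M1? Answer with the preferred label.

c (MAX): max(-4, 16, -19) = 16
d (MAX): max(-3, 0, -4) = 0
M2 (MIN): min(16, 0) = 0
a (MAX): max(-5, 10, -11) = 10
b (MAX): max(-18, -4) = -4
M1 (MIN): min(10, -4) = -4
MAX prefers the higher value; M2=0, M1=-4. M2 is better since 0 > -4.

M2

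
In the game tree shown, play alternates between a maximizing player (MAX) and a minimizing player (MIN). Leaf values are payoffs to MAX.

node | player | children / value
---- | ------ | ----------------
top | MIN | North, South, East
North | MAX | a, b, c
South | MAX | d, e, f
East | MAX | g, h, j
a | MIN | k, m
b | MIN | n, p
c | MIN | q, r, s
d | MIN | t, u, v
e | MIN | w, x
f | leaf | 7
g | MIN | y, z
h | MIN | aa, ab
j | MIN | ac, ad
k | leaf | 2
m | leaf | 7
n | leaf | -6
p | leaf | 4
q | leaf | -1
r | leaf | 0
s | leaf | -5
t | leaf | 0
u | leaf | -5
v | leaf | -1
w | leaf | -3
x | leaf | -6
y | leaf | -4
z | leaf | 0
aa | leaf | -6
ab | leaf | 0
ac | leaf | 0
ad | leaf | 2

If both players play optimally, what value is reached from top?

a (MIN): min(2, 7) = 2
b (MIN): min(-6, 4) = -6
c (MIN): min(-1, 0, -5) = -5
North (MAX): max(2, -6, -5) = 2
d (MIN): min(0, -5, -1) = -5
e (MIN): min(-3, -6) = -6
South (MAX): max(-5, -6, 7) = 7
g (MIN): min(-4, 0) = -4
h (MIN): min(-6, 0) = -6
j (MIN): min(0, 2) = 0
East (MAX): max(-4, -6, 0) = 0
top (MIN): min(2, 7, 0) = 0

0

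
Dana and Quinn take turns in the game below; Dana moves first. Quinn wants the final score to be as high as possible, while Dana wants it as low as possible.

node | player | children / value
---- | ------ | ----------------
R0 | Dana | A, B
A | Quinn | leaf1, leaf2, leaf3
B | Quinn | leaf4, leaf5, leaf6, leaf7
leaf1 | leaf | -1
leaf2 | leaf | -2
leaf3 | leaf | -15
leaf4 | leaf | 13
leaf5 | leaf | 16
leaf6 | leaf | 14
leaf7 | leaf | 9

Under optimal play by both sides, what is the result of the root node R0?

A (Quinn): max(-1, -2, -15) = -1
B (Quinn): max(13, 16, 14, 9) = 16
R0 (Dana): min(-1, 16) = -1

-1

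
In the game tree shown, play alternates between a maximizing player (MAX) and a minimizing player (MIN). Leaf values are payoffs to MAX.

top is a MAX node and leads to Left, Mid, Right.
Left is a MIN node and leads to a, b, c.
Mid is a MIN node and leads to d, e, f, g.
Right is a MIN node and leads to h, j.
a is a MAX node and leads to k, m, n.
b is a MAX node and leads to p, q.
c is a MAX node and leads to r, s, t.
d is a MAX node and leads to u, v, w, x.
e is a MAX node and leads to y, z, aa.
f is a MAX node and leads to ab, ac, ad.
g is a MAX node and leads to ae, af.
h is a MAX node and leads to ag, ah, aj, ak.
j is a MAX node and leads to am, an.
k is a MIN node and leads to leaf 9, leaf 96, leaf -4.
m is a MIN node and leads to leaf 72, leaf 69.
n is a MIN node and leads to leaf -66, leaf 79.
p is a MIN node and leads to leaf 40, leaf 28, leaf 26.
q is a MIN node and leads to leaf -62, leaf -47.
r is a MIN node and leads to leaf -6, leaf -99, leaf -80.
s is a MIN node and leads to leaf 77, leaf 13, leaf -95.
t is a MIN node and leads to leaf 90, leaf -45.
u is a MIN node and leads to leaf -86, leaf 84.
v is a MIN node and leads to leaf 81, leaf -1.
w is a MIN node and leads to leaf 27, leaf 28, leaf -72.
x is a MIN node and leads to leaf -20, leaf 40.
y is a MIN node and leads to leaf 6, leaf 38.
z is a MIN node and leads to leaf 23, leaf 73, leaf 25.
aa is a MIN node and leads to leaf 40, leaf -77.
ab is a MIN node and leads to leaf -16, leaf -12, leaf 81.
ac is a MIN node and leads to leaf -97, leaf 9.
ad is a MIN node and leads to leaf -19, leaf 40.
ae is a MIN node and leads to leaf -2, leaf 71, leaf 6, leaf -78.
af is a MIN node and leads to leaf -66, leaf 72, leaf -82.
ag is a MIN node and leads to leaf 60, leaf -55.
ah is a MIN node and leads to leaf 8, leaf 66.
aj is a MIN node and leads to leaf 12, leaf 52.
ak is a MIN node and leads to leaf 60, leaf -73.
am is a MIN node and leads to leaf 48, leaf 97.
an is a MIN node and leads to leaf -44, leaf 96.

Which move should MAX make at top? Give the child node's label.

Right

k (MIN): min(9, 96, -4) = -4
m (MIN): min(72, 69) = 69
n (MIN): min(-66, 79) = -66
a (MAX): max(-4, 69, -66) = 69
p (MIN): min(40, 28, 26) = 26
q (MIN): min(-62, -47) = -62
b (MAX): max(26, -62) = 26
r (MIN): min(-6, -99, -80) = -99
s (MIN): min(77, 13, -95) = -95
t (MIN): min(90, -45) = -45
c (MAX): max(-99, -95, -45) = -45
Left (MIN): min(69, 26, -45) = -45
u (MIN): min(-86, 84) = -86
v (MIN): min(81, -1) = -1
w (MIN): min(27, 28, -72) = -72
x (MIN): min(-20, 40) = -20
d (MAX): max(-86, -1, -72, -20) = -1
y (MIN): min(6, 38) = 6
z (MIN): min(23, 73, 25) = 23
aa (MIN): min(40, -77) = -77
e (MAX): max(6, 23, -77) = 23
ab (MIN): min(-16, -12, 81) = -16
ac (MIN): min(-97, 9) = -97
ad (MIN): min(-19, 40) = -19
f (MAX): max(-16, -97, -19) = -16
ae (MIN): min(-2, 71, 6, -78) = -78
af (MIN): min(-66, 72, -82) = -82
g (MAX): max(-78, -82) = -78
Mid (MIN): min(-1, 23, -16, -78) = -78
ag (MIN): min(60, -55) = -55
ah (MIN): min(8, 66) = 8
aj (MIN): min(12, 52) = 12
ak (MIN): min(60, -73) = -73
h (MAX): max(-55, 8, 12, -73) = 12
am (MIN): min(48, 97) = 48
an (MIN): min(-44, 96) = -44
j (MAX): max(48, -44) = 48
Right (MIN): min(12, 48) = 12
top (MAX): max(-45, -78, 12) = 12
MAX at top wants the highest of {Left=-45, Mid=-78, Right=12}, so chooses Right.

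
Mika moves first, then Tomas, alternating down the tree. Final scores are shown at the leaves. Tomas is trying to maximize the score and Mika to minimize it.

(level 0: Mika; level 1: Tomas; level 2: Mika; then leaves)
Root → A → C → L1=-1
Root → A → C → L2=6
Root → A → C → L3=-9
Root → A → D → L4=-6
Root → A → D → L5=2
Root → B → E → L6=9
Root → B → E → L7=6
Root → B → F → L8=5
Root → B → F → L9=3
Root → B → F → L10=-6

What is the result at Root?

-6

C (Mika): min(-1, 6, -9) = -9
D (Mika): min(-6, 2) = -6
A (Tomas): max(-9, -6) = -6
E (Mika): min(9, 6) = 6
F (Mika): min(5, 3, -6) = -6
B (Tomas): max(6, -6) = 6
Root (Mika): min(-6, 6) = -6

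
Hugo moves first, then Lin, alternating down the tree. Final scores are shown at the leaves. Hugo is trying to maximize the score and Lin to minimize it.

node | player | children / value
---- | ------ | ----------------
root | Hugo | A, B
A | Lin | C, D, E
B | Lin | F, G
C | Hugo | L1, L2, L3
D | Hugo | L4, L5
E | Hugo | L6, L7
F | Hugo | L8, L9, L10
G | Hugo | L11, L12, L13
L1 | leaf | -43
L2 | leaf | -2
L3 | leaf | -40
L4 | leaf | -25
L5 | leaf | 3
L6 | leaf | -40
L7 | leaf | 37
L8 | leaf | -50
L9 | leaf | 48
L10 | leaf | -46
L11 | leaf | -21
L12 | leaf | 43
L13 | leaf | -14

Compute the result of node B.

43

F (Hugo): max(-50, 48, -46) = 48
G (Hugo): max(-21, 43, -14) = 43
B (Lin): min(48, 43) = 43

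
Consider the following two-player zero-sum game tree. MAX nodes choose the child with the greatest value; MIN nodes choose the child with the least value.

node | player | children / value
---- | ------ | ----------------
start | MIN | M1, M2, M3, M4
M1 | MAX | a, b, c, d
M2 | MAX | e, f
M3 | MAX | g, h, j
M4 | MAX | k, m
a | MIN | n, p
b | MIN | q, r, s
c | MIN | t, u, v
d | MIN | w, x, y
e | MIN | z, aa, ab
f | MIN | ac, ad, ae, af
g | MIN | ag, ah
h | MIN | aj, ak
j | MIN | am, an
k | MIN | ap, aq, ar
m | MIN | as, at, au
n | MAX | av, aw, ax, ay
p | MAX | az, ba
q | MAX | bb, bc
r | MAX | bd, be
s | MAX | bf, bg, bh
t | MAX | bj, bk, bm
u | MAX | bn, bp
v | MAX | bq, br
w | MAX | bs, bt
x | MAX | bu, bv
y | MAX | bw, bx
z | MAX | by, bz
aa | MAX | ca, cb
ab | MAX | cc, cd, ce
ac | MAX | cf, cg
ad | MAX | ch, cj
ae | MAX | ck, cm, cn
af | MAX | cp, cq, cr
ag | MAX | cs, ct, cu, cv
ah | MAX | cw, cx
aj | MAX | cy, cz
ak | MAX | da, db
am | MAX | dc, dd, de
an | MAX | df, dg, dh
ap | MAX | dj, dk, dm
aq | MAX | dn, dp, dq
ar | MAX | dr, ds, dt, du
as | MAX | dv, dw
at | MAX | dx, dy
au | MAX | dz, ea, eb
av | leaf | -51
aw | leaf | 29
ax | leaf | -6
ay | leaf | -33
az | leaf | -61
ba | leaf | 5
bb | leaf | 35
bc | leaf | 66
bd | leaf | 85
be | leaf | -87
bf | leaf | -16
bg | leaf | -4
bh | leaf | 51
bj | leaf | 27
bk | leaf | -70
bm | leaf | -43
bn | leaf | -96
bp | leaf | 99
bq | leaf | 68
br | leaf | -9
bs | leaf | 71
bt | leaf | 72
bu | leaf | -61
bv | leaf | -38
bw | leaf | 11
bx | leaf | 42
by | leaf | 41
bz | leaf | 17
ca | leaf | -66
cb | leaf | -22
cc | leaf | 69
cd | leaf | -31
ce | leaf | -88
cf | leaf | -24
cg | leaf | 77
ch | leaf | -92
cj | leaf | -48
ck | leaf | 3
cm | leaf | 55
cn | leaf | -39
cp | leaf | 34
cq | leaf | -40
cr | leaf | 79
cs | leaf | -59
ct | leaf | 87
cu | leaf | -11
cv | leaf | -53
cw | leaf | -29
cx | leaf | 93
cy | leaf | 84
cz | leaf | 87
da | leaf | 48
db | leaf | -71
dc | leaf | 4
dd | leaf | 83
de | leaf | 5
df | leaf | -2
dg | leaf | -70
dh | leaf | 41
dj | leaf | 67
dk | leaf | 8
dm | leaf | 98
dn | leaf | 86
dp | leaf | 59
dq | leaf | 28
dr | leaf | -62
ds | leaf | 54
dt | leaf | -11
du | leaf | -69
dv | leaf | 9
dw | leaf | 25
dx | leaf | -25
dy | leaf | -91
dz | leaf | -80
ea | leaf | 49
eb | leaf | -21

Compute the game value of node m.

-25

as (MAX): max(9, 25) = 25
at (MAX): max(-25, -91) = -25
au (MAX): max(-80, 49, -21) = 49
m (MIN): min(25, -25, 49) = -25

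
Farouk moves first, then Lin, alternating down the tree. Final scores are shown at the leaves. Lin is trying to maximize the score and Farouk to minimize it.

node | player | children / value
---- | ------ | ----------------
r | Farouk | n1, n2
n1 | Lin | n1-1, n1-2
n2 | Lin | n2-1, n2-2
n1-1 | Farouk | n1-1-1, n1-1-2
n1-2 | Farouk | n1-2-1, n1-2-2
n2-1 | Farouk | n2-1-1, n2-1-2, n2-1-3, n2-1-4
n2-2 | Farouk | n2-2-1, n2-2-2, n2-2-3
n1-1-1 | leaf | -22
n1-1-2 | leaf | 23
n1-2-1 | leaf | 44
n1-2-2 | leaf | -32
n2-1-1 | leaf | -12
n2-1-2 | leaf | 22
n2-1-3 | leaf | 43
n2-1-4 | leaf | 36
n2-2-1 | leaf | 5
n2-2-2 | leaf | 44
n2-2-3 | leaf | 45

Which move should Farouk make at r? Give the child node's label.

n1

n1-1 (Farouk): min(-22, 23) = -22
n1-2 (Farouk): min(44, -32) = -32
n1 (Lin): max(-22, -32) = -22
n2-1 (Farouk): min(-12, 22, 43, 36) = -12
n2-2 (Farouk): min(5, 44, 45) = 5
n2 (Lin): max(-12, 5) = 5
r (Farouk): min(-22, 5) = -22
Farouk at r wants the lowest of {n1=-22, n2=5}, so chooses n1.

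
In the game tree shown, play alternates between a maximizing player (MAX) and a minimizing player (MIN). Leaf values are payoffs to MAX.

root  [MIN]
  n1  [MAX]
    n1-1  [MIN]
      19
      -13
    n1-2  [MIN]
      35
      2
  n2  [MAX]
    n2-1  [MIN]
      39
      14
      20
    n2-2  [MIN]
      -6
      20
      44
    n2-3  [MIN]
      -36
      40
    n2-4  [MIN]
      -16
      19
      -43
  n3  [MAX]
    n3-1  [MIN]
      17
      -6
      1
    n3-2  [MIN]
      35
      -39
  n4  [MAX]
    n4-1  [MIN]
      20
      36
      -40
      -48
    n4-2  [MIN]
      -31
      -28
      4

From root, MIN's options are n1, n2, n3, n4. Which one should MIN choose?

n4

n1-1 (MIN): min(19, -13) = -13
n1-2 (MIN): min(35, 2) = 2
n1 (MAX): max(-13, 2) = 2
n2-1 (MIN): min(39, 14, 20) = 14
n2-2 (MIN): min(-6, 20, 44) = -6
n2-3 (MIN): min(-36, 40) = -36
n2-4 (MIN): min(-16, 19, -43) = -43
n2 (MAX): max(14, -6, -36, -43) = 14
n3-1 (MIN): min(17, -6, 1) = -6
n3-2 (MIN): min(35, -39) = -39
n3 (MAX): max(-6, -39) = -6
n4-1 (MIN): min(20, 36, -40, -48) = -48
n4-2 (MIN): min(-31, -28, 4) = -31
n4 (MAX): max(-48, -31) = -31
root (MIN): min(2, 14, -6, -31) = -31
MIN at root wants the lowest of {n1=2, n2=14, n3=-6, n4=-31}, so chooses n4.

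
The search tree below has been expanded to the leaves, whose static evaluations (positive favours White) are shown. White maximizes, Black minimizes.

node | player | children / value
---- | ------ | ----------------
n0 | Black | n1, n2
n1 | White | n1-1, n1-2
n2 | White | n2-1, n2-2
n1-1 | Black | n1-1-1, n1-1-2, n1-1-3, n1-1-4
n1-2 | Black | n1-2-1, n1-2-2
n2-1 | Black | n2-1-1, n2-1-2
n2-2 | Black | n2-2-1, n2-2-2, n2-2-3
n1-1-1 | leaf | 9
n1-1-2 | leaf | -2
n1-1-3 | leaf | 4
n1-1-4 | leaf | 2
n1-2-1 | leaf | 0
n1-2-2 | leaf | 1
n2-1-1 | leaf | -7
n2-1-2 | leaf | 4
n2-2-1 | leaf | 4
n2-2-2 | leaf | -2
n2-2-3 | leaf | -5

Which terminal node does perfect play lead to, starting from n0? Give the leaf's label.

n2-2-3

n1-1 (Black): min(9, -2, 4, 2) = -2
n1-2 (Black): min(0, 1) = 0
n1 (White): max(-2, 0) = 0
n2-1 (Black): min(-7, 4) = -7
n2-2 (Black): min(4, -2, -5) = -5
n2 (White): max(-7, -5) = -5
n0 (Black): min(0, -5) = -5
At n0, Black picks n2 (lowest: -5).
At n2, White picks n2-2 (highest: -5).
At n2-2, Black picks n2-2-3 (lowest: -5).
Terminal value -5.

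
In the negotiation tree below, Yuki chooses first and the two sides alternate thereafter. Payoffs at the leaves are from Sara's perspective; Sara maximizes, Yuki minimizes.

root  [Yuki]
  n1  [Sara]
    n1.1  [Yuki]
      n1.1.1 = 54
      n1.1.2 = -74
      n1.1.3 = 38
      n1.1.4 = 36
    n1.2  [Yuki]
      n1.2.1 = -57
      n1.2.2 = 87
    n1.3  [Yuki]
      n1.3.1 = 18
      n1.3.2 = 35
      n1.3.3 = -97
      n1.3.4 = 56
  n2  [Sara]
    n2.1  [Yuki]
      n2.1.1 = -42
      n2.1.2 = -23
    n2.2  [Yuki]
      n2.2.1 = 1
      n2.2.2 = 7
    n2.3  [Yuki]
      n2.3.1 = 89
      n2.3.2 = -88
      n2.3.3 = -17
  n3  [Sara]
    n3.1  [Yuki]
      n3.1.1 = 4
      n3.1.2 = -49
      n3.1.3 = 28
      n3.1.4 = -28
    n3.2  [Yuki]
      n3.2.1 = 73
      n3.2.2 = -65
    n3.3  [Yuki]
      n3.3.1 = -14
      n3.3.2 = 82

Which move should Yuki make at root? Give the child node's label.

n1

n1.1 (Yuki): min(54, -74, 38, 36) = -74
n1.2 (Yuki): min(-57, 87) = -57
n1.3 (Yuki): min(18, 35, -97, 56) = -97
n1 (Sara): max(-74, -57, -97) = -57
n2.1 (Yuki): min(-42, -23) = -42
n2.2 (Yuki): min(1, 7) = 1
n2.3 (Yuki): min(89, -88, -17) = -88
n2 (Sara): max(-42, 1, -88) = 1
n3.1 (Yuki): min(4, -49, 28, -28) = -49
n3.2 (Yuki): min(73, -65) = -65
n3.3 (Yuki): min(-14, 82) = -14
n3 (Sara): max(-49, -65, -14) = -14
root (Yuki): min(-57, 1, -14) = -57
Yuki at root wants the lowest of {n1=-57, n2=1, n3=-14}, so chooses n1.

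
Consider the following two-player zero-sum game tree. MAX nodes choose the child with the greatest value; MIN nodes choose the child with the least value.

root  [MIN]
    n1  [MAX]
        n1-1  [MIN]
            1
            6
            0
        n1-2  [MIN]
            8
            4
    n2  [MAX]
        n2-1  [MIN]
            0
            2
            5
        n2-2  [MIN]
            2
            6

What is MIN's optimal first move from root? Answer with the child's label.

n2

n1-1 (MIN): min(1, 6, 0) = 0
n1-2 (MIN): min(8, 4) = 4
n1 (MAX): max(0, 4) = 4
n2-1 (MIN): min(0, 2, 5) = 0
n2-2 (MIN): min(2, 6) = 2
n2 (MAX): max(0, 2) = 2
root (MIN): min(4, 2) = 2
MIN at root wants the lowest of {n1=4, n2=2}, so chooses n2.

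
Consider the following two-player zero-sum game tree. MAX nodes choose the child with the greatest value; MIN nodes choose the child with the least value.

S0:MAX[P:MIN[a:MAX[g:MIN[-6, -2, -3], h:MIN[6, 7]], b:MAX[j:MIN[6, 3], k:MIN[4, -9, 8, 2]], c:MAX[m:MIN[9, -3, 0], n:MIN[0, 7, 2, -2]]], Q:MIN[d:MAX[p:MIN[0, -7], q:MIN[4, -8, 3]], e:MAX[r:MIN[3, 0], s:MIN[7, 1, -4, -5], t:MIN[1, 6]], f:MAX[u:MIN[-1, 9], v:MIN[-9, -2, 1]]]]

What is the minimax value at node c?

-2

m (MIN): min(9, -3, 0) = -3
n (MIN): min(0, 7, 2, -2) = -2
c (MAX): max(-3, -2) = -2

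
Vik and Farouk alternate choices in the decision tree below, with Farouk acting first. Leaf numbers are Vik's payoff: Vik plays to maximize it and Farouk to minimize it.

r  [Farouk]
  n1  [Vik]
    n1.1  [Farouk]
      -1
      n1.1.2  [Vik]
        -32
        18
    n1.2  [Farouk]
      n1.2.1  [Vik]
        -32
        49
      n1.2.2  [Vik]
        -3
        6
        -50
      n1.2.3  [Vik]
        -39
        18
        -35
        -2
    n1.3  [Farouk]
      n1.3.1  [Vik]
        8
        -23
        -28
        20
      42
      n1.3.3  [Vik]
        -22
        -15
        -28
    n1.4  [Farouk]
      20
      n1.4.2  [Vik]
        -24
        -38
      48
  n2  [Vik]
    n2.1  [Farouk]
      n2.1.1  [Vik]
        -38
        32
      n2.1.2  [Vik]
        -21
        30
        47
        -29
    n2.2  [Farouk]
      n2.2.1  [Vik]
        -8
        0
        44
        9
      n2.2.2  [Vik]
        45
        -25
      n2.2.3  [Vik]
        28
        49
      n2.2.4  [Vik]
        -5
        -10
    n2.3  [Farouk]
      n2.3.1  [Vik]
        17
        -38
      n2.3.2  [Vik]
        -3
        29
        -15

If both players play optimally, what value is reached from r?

n1.1.2 (Vik): max(-32, 18) = 18
n1.1 (Farouk): min(-1, 18) = -1
n1.2.1 (Vik): max(-32, 49) = 49
n1.2.2 (Vik): max(-3, 6, -50) = 6
n1.2.3 (Vik): max(-39, 18, -35, -2) = 18
n1.2 (Farouk): min(49, 6, 18) = 6
n1.3.1 (Vik): max(8, -23, -28, 20) = 20
n1.3.3 (Vik): max(-22, -15, -28) = -15
n1.3 (Farouk): min(20, 42, -15) = -15
n1.4.2 (Vik): max(-24, -38) = -24
n1.4 (Farouk): min(20, -24, 48) = -24
n1 (Vik): max(-1, 6, -15, -24) = 6
n2.1.1 (Vik): max(-38, 32) = 32
n2.1.2 (Vik): max(-21, 30, 47, -29) = 47
n2.1 (Farouk): min(32, 47) = 32
n2.2.1 (Vik): max(-8, 0, 44, 9) = 44
n2.2.2 (Vik): max(45, -25) = 45
n2.2.3 (Vik): max(28, 49) = 49
n2.2.4 (Vik): max(-5, -10) = -5
n2.2 (Farouk): min(44, 45, 49, -5) = -5
n2.3.1 (Vik): max(17, -38) = 17
n2.3.2 (Vik): max(-3, 29, -15) = 29
n2.3 (Farouk): min(17, 29) = 17
n2 (Vik): max(32, -5, 17) = 32
r (Farouk): min(6, 32) = 6

6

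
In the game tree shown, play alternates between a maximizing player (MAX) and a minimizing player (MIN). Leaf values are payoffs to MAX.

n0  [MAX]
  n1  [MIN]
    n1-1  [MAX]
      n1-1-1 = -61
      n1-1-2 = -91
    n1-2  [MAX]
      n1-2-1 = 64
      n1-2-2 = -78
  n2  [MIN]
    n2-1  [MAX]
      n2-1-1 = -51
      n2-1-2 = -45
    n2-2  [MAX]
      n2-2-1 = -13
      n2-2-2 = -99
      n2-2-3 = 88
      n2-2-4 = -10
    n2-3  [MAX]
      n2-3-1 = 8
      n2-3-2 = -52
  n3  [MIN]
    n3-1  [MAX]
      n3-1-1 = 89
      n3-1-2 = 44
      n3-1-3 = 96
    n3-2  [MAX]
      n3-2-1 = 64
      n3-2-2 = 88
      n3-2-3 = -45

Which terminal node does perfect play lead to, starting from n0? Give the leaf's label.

n3-2-2

n1-1 (MAX): max(-61, -91) = -61
n1-2 (MAX): max(64, -78) = 64
n1 (MIN): min(-61, 64) = -61
n2-1 (MAX): max(-51, -45) = -45
n2-2 (MAX): max(-13, -99, 88, -10) = 88
n2-3 (MAX): max(8, -52) = 8
n2 (MIN): min(-45, 88, 8) = -45
n3-1 (MAX): max(89, 44, 96) = 96
n3-2 (MAX): max(64, 88, -45) = 88
n3 (MIN): min(96, 88) = 88
n0 (MAX): max(-61, -45, 88) = 88
At n0, MAX picks n3 (highest: 88).
At n3, MIN picks n3-2 (lowest: 88).
At n3-2, MAX picks n3-2-2 (highest: 88).
Terminal value 88.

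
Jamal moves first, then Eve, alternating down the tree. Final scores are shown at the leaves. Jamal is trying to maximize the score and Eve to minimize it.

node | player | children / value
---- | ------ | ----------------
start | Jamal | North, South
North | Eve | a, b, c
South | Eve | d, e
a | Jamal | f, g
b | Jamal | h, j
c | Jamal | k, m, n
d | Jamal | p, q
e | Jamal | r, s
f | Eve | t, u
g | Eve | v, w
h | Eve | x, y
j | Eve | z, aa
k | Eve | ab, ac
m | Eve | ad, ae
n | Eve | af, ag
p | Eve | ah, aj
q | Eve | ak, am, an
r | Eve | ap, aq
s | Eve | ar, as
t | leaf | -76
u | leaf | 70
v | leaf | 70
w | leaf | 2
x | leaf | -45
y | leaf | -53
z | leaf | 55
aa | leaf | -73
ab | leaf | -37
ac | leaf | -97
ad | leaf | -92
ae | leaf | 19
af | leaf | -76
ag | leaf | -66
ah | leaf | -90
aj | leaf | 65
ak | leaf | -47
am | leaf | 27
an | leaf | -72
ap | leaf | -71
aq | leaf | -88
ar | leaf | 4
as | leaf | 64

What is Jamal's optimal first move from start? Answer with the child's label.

South

f (Eve): min(-76, 70) = -76
g (Eve): min(70, 2) = 2
a (Jamal): max(-76, 2) = 2
h (Eve): min(-45, -53) = -53
j (Eve): min(55, -73) = -73
b (Jamal): max(-53, -73) = -53
k (Eve): min(-37, -97) = -97
m (Eve): min(-92, 19) = -92
n (Eve): min(-76, -66) = -76
c (Jamal): max(-97, -92, -76) = -76
North (Eve): min(2, -53, -76) = -76
p (Eve): min(-90, 65) = -90
q (Eve): min(-47, 27, -72) = -72
d (Jamal): max(-90, -72) = -72
r (Eve): min(-71, -88) = -88
s (Eve): min(4, 64) = 4
e (Jamal): max(-88, 4) = 4
South (Eve): min(-72, 4) = -72
start (Jamal): max(-76, -72) = -72
Jamal at start wants the highest of {North=-76, South=-72}, so chooses South.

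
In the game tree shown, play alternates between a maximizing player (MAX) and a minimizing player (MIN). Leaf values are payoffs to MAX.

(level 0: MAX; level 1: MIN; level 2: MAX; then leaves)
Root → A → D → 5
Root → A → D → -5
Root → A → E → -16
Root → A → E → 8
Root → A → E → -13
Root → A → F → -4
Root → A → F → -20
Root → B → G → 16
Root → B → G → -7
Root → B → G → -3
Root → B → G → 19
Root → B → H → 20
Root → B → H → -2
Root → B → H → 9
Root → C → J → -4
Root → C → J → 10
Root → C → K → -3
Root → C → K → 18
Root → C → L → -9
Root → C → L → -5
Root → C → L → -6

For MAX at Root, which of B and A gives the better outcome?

G (MAX): max(16, -7, -3, 19) = 19
H (MAX): max(20, -2, 9) = 20
B (MIN): min(19, 20) = 19
D (MAX): max(5, -5) = 5
E (MAX): max(-16, 8, -13) = 8
F (MAX): max(-4, -20) = -4
A (MIN): min(5, 8, -4) = -4
MAX prefers the higher value; B=19, A=-4. B is better since 19 > -4.

B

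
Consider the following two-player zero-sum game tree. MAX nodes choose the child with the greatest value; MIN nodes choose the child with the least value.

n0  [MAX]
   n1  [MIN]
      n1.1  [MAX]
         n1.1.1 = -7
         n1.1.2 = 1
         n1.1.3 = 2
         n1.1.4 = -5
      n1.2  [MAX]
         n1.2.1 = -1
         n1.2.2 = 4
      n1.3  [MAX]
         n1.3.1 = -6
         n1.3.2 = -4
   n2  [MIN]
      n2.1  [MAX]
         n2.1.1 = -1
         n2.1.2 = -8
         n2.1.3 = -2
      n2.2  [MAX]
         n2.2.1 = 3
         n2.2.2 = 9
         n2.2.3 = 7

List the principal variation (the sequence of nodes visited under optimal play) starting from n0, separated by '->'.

n0 -> n2 -> n2.1 -> n2.1.1

n1.1 (MAX): max(-7, 1, 2, -5) = 2
n1.2 (MAX): max(-1, 4) = 4
n1.3 (MAX): max(-6, -4) = -4
n1 (MIN): min(2, 4, -4) = -4
n2.1 (MAX): max(-1, -8, -2) = -1
n2.2 (MAX): max(3, 9, 7) = 9
n2 (MIN): min(-1, 9) = -1
n0 (MAX): max(-4, -1) = -1
At n0, MAX picks n2 (highest: -1).
At n2, MIN picks n2.1 (lowest: -1).
At n2.1, MAX picks n2.1.1 (highest: -1).
Terminal value -1.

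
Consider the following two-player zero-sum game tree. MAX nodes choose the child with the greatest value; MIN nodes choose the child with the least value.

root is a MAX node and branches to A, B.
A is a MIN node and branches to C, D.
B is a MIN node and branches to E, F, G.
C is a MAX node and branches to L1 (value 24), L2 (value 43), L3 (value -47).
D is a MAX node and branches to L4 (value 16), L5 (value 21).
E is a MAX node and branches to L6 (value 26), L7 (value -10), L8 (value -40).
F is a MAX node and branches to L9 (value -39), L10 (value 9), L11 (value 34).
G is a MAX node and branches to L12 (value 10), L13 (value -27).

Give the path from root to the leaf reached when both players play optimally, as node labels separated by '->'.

root -> A -> D -> L5

C (MAX): max(24, 43, -47) = 43
D (MAX): max(16, 21) = 21
A (MIN): min(43, 21) = 21
E (MAX): max(26, -10, -40) = 26
F (MAX): max(-39, 9, 34) = 34
G (MAX): max(10, -27) = 10
B (MIN): min(26, 34, 10) = 10
root (MAX): max(21, 10) = 21
At root, MAX picks A (highest: 21).
At A, MIN picks D (lowest: 21).
At D, MAX picks L5 (highest: 21).
Terminal value 21.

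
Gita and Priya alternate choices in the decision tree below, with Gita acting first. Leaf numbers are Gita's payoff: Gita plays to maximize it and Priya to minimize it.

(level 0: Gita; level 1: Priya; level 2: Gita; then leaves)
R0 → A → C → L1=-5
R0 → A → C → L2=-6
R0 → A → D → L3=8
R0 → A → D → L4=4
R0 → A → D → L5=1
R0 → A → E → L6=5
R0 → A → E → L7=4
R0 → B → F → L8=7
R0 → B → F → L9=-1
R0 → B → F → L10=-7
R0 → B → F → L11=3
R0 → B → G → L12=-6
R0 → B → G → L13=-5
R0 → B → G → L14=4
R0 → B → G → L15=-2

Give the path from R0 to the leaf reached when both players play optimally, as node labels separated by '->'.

R0 -> B -> G -> L14

C (Gita): max(-5, -6) = -5
D (Gita): max(8, 4, 1) = 8
E (Gita): max(5, 4) = 5
A (Priya): min(-5, 8, 5) = -5
F (Gita): max(7, -1, -7, 3) = 7
G (Gita): max(-6, -5, 4, -2) = 4
B (Priya): min(7, 4) = 4
R0 (Gita): max(-5, 4) = 4
At R0, Gita picks B (highest: 4).
At B, Priya picks G (lowest: 4).
At G, Gita picks L14 (highest: 4).
Terminal value 4.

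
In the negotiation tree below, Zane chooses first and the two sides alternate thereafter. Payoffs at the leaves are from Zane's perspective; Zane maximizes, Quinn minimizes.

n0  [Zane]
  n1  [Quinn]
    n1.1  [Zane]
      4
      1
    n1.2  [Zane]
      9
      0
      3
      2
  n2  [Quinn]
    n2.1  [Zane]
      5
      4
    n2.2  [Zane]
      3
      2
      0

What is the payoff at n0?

4

n1.1 (Zane): max(4, 1) = 4
n1.2 (Zane): max(9, 0, 3, 2) = 9
n1 (Quinn): min(4, 9) = 4
n2.1 (Zane): max(5, 4) = 5
n2.2 (Zane): max(3, 2, 0) = 3
n2 (Quinn): min(5, 3) = 3
n0 (Zane): max(4, 3) = 4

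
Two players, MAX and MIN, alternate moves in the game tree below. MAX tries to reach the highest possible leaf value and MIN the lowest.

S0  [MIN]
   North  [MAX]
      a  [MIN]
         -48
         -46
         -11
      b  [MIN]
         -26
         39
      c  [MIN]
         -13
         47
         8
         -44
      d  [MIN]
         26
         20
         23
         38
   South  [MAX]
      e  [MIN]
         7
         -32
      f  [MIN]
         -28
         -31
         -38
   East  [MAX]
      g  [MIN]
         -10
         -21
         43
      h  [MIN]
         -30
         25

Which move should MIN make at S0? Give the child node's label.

a (MIN): min(-48, -46, -11) = -48
b (MIN): min(-26, 39) = -26
c (MIN): min(-13, 47, 8, -44) = -44
d (MIN): min(26, 20, 23, 38) = 20
North (MAX): max(-48, -26, -44, 20) = 20
e (MIN): min(7, -32) = -32
f (MIN): min(-28, -31, -38) = -38
South (MAX): max(-32, -38) = -32
g (MIN): min(-10, -21, 43) = -21
h (MIN): min(-30, 25) = -30
East (MAX): max(-21, -30) = -21
S0 (MIN): min(20, -32, -21) = -32
MIN at S0 wants the lowest of {North=20, South=-32, East=-21}, so chooses South.

South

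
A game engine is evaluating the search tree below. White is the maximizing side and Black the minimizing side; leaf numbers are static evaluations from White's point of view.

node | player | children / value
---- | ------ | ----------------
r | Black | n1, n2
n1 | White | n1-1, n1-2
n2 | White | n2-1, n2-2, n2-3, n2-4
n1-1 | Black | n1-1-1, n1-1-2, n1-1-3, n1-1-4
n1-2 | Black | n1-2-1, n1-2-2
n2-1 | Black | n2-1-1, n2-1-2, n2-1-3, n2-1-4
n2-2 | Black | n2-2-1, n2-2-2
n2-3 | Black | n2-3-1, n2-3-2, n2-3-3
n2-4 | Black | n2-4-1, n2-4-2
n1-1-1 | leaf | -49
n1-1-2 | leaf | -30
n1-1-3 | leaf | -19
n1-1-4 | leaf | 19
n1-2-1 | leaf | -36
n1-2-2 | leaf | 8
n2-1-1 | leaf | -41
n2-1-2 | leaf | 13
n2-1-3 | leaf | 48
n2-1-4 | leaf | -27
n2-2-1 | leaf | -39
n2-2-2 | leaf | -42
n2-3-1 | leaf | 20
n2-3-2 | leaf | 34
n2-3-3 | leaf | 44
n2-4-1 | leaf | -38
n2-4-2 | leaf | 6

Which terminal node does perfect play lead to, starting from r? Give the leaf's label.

n1-2-1

n1-1 (Black): min(-49, -30, -19, 19) = -49
n1-2 (Black): min(-36, 8) = -36
n1 (White): max(-49, -36) = -36
n2-1 (Black): min(-41, 13, 48, -27) = -41
n2-2 (Black): min(-39, -42) = -42
n2-3 (Black): min(20, 34, 44) = 20
n2-4 (Black): min(-38, 6) = -38
n2 (White): max(-41, -42, 20, -38) = 20
r (Black): min(-36, 20) = -36
At r, Black picks n1 (lowest: -36).
At n1, White picks n1-2 (highest: -36).
At n1-2, Black picks n1-2-1 (lowest: -36).
Terminal value -36.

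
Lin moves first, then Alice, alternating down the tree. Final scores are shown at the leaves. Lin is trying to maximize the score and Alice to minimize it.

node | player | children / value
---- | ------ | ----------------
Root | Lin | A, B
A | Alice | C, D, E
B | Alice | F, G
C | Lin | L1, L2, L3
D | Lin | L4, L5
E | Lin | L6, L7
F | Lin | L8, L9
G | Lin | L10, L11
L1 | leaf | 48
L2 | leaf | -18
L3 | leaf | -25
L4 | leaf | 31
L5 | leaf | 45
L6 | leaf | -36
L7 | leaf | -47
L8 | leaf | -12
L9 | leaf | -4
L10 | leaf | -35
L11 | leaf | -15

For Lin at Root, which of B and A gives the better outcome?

B

F (Lin): max(-12, -4) = -4
G (Lin): max(-35, -15) = -15
B (Alice): min(-4, -15) = -15
C (Lin): max(48, -18, -25) = 48
D (Lin): max(31, 45) = 45
E (Lin): max(-36, -47) = -36
A (Alice): min(48, 45, -36) = -36
Lin prefers the higher value; B=-15, A=-36. B is better since -15 > -36.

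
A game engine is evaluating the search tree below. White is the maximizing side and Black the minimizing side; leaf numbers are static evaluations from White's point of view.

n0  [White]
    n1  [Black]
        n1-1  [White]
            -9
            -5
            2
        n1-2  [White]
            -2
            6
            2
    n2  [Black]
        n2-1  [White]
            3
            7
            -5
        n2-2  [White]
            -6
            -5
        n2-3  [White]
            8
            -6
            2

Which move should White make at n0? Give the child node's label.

n1-1 (White): max(-9, -5, 2) = 2
n1-2 (White): max(-2, 6, 2) = 6
n1 (Black): min(2, 6) = 2
n2-1 (White): max(3, 7, -5) = 7
n2-2 (White): max(-6, -5) = -5
n2-3 (White): max(8, -6, 2) = 8
n2 (Black): min(7, -5, 8) = -5
n0 (White): max(2, -5) = 2
White at n0 wants the highest of {n1=2, n2=-5}, so chooses n1.

n1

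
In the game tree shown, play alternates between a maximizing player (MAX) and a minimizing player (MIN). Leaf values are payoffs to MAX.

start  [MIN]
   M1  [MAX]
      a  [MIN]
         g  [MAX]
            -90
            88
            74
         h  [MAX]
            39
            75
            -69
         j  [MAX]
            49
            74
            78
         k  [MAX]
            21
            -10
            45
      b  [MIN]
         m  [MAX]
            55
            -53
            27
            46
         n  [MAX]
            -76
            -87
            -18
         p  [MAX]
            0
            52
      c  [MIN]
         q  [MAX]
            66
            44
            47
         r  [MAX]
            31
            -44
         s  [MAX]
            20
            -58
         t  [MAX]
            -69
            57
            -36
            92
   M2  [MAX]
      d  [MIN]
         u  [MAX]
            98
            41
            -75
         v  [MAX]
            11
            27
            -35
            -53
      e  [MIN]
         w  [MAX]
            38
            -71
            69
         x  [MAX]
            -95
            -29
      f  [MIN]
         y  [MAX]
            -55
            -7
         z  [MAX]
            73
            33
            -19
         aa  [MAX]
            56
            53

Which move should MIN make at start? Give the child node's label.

g (MAX): max(-90, 88, 74) = 88
h (MAX): max(39, 75, -69) = 75
j (MAX): max(49, 74, 78) = 78
k (MAX): max(21, -10, 45) = 45
a (MIN): min(88, 75, 78, 45) = 45
m (MAX): max(55, -53, 27, 46) = 55
n (MAX): max(-76, -87, -18) = -18
p (MAX): max(0, 52) = 52
b (MIN): min(55, -18, 52) = -18
q (MAX): max(66, 44, 47) = 66
r (MAX): max(31, -44) = 31
s (MAX): max(20, -58) = 20
t (MAX): max(-69, 57, -36, 92) = 92
c (MIN): min(66, 31, 20, 92) = 20
M1 (MAX): max(45, -18, 20) = 45
u (MAX): max(98, 41, -75) = 98
v (MAX): max(11, 27, -35, -53) = 27
d (MIN): min(98, 27) = 27
w (MAX): max(38, -71, 69) = 69
x (MAX): max(-95, -29) = -29
e (MIN): min(69, -29) = -29
y (MAX): max(-55, -7) = -7
z (MAX): max(73, 33, -19) = 73
aa (MAX): max(56, 53) = 56
f (MIN): min(-7, 73, 56) = -7
M2 (MAX): max(27, -29, -7) = 27
start (MIN): min(45, 27) = 27
MIN at start wants the lowest of {M1=45, M2=27}, so chooses M2.

M2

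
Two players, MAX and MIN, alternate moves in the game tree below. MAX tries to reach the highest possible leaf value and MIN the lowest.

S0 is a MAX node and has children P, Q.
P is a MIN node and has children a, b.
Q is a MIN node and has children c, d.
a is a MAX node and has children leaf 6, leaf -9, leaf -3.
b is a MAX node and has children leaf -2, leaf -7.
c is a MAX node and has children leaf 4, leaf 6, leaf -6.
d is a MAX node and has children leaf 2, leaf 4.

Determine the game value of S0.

4

a (MAX): max(6, -9, -3) = 6
b (MAX): max(-2, -7) = -2
P (MIN): min(6, -2) = -2
c (MAX): max(4, 6, -6) = 6
d (MAX): max(2, 4) = 4
Q (MIN): min(6, 4) = 4
S0 (MAX): max(-2, 4) = 4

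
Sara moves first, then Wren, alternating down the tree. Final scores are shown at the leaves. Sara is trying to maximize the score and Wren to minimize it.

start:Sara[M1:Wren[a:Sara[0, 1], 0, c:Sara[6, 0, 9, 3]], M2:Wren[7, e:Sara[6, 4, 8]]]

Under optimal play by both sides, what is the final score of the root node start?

a (Sara): max(0, 1) = 1
c (Sara): max(6, 0, 9, 3) = 9
M1 (Wren): min(1, 0, 9) = 0
e (Sara): max(6, 4, 8) = 8
M2 (Wren): min(7, 8) = 7
start (Sara): max(0, 7) = 7

7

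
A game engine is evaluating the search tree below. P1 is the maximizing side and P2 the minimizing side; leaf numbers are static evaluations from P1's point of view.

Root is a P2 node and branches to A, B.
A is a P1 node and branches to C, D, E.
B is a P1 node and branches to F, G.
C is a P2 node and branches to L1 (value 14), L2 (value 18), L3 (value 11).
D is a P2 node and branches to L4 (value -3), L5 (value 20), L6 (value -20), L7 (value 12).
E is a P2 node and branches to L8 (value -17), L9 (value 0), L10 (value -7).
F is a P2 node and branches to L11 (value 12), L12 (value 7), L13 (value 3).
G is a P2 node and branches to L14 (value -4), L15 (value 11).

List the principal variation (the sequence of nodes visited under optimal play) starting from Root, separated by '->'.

C (P2): min(14, 18, 11) = 11
D (P2): min(-3, 20, -20, 12) = -20
E (P2): min(-17, 0, -7) = -17
A (P1): max(11, -20, -17) = 11
F (P2): min(12, 7, 3) = 3
G (P2): min(-4, 11) = -4
B (P1): max(3, -4) = 3
Root (P2): min(11, 3) = 3
At Root, P2 picks B (lowest: 3).
At B, P1 picks F (highest: 3).
At F, P2 picks L13 (lowest: 3).
Terminal value 3.

Root -> B -> F -> L13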